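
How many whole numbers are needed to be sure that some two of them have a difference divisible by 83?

84

Use the pigeonhole principle on residue classes: two integers differ by a multiple of 83 exactly when they share a remainder mod 83.
There are 83 residue classes mod 83, so 83 integers can all lie in distinct classes.
One more integer must repeat a residue, giving a difference divisible by 83. So n = 83 + 1 = 84.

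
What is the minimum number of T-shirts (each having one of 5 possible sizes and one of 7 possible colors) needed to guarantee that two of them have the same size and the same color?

There are 5 × 7 = 35 (size, color) combinations acting as pigeonholes.
With 35 T-shirts we could place one in each, avoiding any repeat.
One more forces some (size, color) pair to hold 2, so 35 + 1 = 36.

36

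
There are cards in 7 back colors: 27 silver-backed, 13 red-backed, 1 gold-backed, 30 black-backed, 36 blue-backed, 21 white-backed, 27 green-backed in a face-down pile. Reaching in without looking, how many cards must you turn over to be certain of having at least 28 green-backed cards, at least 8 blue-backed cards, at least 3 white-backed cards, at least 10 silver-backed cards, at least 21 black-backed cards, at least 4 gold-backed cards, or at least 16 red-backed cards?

The worst case stops just short of every target: 9 silver-backed, all 13 red-backed, all 1 gold-backed, 20 black-backed, 7 blue-backed, 2 white-backed, 27 green-backed — 9 + 13 + 1 + 20 + 7 + 2 + 27 = 79 cards.
One more card must push some back color to its target, so 79 + 1 = 80.

80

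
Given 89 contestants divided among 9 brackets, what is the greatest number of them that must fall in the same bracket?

10

The 89 contestants fall into 9 brackets.
If each of the 9 brackets held at most 9, the total would be at most 9 × 9 = 81 < 89, a contradiction.
So at least one holds ⌈89/9⌉ = 10.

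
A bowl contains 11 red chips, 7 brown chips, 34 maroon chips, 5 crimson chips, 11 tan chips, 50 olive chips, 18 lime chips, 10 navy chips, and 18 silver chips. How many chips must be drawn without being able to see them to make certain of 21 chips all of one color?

Treat the 9 colors as pigeonholes.
In the worst case we take at most 20 of each color, but all 11 red, all 7 brown, all 5 crimson, all 11 tan, all 18 lime, all 10 navy, and all 18 silver (fewer than 20), giving 11 + 7 + 20 + 5 + 11 + 20 + 18 + 10 + 18 = 120.
One more chip then forces some color to 21, so 120 + 1 = 121.

121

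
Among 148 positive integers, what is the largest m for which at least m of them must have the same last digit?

15

The 148 positive integers fall into 10 possible last digits.
If each of the 10 possible last digits held at most 14, the total would be at most 10 × 14 = 140 < 148, a contradiction.
So at least one holds ⌈148/10⌉ = 15.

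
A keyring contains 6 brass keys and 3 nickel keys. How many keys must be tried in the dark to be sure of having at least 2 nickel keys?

To avoid nickel keys as long as possible, exhaust the other 1 type first.
The worst case draws every non-nickel key first: 6.
The next 2 draws are then forced to be nickel, giving 6 + 2 = 8.

8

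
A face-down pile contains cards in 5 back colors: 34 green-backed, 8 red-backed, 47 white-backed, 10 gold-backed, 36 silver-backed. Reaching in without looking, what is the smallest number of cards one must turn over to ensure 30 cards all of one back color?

In the worst case we take at most 29 of each back color, but all 8 red-backed and all 10 gold-backed (fewer than 29), giving 29 + 8 + 29 + 10 + 29 = 105.
One more card then forces some back color to 30, so 105 + 1 = 106.

106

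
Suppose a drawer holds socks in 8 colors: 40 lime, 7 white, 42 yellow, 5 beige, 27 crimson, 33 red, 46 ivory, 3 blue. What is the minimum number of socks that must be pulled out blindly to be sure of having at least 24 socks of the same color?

Treat the 8 colors as pigeonholes.
In the worst case we take at most 23 of each color, but all 7 white, all 5 beige, and all 3 blue (fewer than 23), giving 23 + 7 + 23 + 5 + 23 + 23 + 23 + 3 = 130.
One more sock then forces some color to 24, so 130 + 1 = 131.

131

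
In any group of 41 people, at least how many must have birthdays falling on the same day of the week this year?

The 41 people fall into 7 days of the week.
If each of the 7 days of the week held at most 5, the total would be at most 7 × 5 = 35 < 41, a contradiction.
So at least one holds ⌈41/7⌉ = 6.

6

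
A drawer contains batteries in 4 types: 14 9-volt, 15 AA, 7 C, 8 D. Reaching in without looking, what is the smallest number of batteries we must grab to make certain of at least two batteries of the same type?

5

The worst case takes 1 battery of each type without reaching 2 of any: 4 × 1 = 4.
The next battery must bring some type to 2, so 4 + 1 = 5.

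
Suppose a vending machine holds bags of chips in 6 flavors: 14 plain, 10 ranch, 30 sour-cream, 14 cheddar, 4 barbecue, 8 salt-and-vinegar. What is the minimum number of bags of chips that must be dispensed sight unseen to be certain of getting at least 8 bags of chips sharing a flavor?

In the worst case we take at most 7 of each flavor, but all 4 barbecue (fewer than 7), giving 7 + 7 + 7 + 7 + 4 + 7 = 39.
One more bag of chips then forces some flavor to 8, so 39 + 1 = 40.

40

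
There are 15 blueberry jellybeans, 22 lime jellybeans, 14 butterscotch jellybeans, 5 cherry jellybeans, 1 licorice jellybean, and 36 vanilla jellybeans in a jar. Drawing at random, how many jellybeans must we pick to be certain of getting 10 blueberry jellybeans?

88

The worst case draws every non-blueberry jellybean first: 22 + 14 + 5 + 1 + 36 = 78.
The next 10 draws are then forced to be blueberry, giving 78 + 10 = 88.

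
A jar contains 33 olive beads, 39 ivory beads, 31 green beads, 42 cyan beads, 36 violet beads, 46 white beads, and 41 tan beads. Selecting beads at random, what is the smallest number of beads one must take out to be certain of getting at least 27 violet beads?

To avoid violet beads as long as possible, exhaust the other 6 colors first.
The worst case draws every non-violet bead first: 33 + 39 + 31 + 42 + 46 + 41 = 232.
The next 27 draws are then forced to be violet, giving 232 + 27 = 259.

259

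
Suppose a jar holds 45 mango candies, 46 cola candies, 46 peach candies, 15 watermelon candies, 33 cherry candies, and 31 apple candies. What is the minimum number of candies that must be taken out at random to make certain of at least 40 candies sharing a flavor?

197

Treat the 6 flavors as pigeonholes.
In the worst case we take at most 39 of each flavor, but all 15 watermelon, all 33 cherry, and all 31 apple (fewer than 39), giving 39 + 39 + 39 + 15 + 33 + 31 = 196.
One more candy then forces some flavor to 40, so 196 + 1 = 197.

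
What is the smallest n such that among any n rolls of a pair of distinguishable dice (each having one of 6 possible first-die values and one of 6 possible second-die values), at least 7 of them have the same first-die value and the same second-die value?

There are 6 × 6 = 36 (first-die value, second-die value) combinations acting as pigeonholes.
With 36 × 6 = 216 rolls of a pair of distinguishable dice we could place exactly 6 in each, with no (first-die value, second-die value) pair reaching 7.
One more forces some (first-die value, second-die value) pair to hold 7, so 216 + 1 = 217.

217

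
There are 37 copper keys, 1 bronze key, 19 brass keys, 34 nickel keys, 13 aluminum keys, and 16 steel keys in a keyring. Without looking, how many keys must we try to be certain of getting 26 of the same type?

Treat the 6 types as pigeonholes.
In the worst case we take at most 25 of each type, but all 1 bronze, all 19 brass, all 13 aluminum, and all 16 steel (fewer than 25), giving 25 + 1 + 19 + 25 + 13 + 16 = 99.
One more key then forces some type to 26, so 99 + 1 = 100.

100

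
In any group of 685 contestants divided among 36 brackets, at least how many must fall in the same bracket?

If each of the 36 brackets held at most 19, the total would be at most 36 × 19 = 684 < 685, a contradiction.
So at least one holds ⌈685/36⌉ = 20.

20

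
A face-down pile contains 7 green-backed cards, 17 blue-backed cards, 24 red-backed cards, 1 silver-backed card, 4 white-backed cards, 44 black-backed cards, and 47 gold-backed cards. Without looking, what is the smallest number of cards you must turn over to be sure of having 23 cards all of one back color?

Treat the 7 back colors as pigeonholes.
In the worst case we take at most 22 of each back color, but all 7 green-backed, all 17 blue-backed, all 1 silver-backed, and all 4 white-backed (fewer than 22), giving 7 + 17 + 22 + 1 + 4 + 22 + 22 = 95.
One more card then forces some back color to 23, so 95 + 1 = 96.

96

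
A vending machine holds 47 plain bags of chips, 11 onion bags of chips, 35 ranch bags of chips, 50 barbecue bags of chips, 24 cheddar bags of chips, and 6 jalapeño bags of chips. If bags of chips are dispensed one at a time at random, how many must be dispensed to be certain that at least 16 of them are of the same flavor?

In the worst case we take at most 15 of each flavor, but all 11 onion and all 6 jalapeño (fewer than 15), giving 15 + 11 + 15 + 15 + 15 + 6 = 77.
One more bag of chips then forces some flavor to 16, so 77 + 1 = 78.

78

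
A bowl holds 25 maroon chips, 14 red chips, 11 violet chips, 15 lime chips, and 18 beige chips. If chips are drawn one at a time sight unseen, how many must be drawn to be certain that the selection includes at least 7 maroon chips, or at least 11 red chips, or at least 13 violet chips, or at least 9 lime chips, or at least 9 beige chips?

The worst case stops just short of every target: 6 maroon, 10 red, all 11 violet, 8 lime, 8 beige — 6 + 10 + 11 + 8 + 8 = 43 chips.
One more chip must push some color to its target, so 43 + 1 = 44.

44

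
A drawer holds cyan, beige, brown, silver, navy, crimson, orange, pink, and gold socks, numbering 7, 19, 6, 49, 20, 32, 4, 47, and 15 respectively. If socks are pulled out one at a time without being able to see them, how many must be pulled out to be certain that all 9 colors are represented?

The hardest color to obtain is orange: we could draw every other sock first — 199 − 4 = 195 socks — without a single orange one.
The next draw must be orange, so 195 + 1 = 196.

196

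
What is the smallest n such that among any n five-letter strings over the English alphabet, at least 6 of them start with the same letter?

131

There are 26 possible first letters acting as pigeonholes.
With 26 × 5 = 130 five-letter strings over the English alphabet we could place exactly 5 in each, with no class reaching 6.
One more forces some class to hold 6, so 130 + 1 = 131.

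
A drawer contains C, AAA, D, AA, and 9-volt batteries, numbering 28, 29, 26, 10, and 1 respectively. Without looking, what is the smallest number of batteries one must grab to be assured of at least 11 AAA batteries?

76

To avoid AAA batteries as long as possible, exhaust the other 4 types first.
The worst case draws every non-AAA battery first: 28 + 26 + 10 + 1 = 65.
The next 11 draws are then forced to be AAA, giving 65 + 11 = 76.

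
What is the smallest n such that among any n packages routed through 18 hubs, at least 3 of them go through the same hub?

37

There are 18 hubs acting as pigeonholes.
With 18 × 2 = 36 packages we could place exactly 2 in each, with no class reaching 3.
One more forces some class to hold 3, so 36 + 1 = 37.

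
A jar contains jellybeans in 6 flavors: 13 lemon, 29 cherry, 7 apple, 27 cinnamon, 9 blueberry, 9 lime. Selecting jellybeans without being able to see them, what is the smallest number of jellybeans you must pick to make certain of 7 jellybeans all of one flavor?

37

The worst case takes 6 jellybeans of each flavor without reaching 7 of any: 6 × 6 = 36.
The next jellybean must bring some flavor to 7, so 36 + 1 = 37.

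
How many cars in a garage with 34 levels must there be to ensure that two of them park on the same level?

There are 34 levels acting as pigeonholes.
With 34 cars we could place one in each, avoiding any repeat.
One more forces some class to hold 2, so 34 + 1 = 35.

35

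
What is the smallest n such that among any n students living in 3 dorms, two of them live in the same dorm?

4

There are 3 dorms acting as pigeonholes.
With 3 students we could place one in each, avoiding any repeat.
One more forces some class to hold 2, so 3 + 1 = 4.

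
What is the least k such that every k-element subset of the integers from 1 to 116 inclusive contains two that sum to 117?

59

Partition {1, …, 116} into 58 pairs: {1,116}, {2,115}, …, {58,59}.
Choosing 58 integers — say the integers 1 through 58 — takes one from each pair and avoids the property.
Choosing 59 forces two into the same pair by pigeonhole, and those sum to 117. So 59.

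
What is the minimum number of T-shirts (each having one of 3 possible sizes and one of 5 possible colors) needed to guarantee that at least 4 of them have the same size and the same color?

There are 3 × 5 = 15 (size, color) combinations acting as pigeonholes.
With 15 × 3 = 45 T-shirts we could place exactly 3 in each, with no (size, color) pair reaching 4.
One more forces some (size, color) pair to hold 4, so 45 + 1 = 46.

46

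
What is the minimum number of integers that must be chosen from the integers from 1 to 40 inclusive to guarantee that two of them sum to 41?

Partition {1, …, 40} into 20 pairs: {1,40}, {2,39}, …, {20,21}.
Choosing 20 integers — say the integers 1 through 20 — takes one from each pair and avoids the property.
Choosing 21 forces two into the same pair by pigeonhole, and those sum to 41. So 21.

21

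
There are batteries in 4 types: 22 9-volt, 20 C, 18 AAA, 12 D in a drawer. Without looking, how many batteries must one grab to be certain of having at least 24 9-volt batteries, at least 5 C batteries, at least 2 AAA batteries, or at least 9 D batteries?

Each of the 4 types has its own threshold; avoid all of them simultaneously.
The worst case stops just short of every target: all 22 9-volt, 4 C, 1 AAA, 8 D — 22 + 4 + 1 + 8 = 35 batteries.
One more battery must push some type to its target, so 35 + 1 = 36.

36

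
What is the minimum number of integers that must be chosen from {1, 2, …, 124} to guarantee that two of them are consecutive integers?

63

Partition {1, …, 124} into 62 pairs: {1,2}, {3,4}, …, {123,124}.
Choosing 62 integers — say the 62 even numbers 2, 4, …, 124 — takes one from each pair and avoids the property.
Choosing 63 forces two into the same pair by pigeonhole, and those are consecutive. So 63.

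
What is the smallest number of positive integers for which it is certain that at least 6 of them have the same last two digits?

501

There are 100 possible two-digit endings acting as pigeonholes.
With 100 × 5 = 500 positive integers we could place exactly 5 in each, with no class reaching 6.
One more forces some class to hold 6, so 500 + 1 = 501.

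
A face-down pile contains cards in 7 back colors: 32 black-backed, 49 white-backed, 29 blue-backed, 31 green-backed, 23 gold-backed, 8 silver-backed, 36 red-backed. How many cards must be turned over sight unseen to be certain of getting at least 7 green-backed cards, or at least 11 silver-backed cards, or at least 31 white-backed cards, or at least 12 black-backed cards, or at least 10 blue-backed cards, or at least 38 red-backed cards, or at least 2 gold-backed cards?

102

The worst case stops just short of every target: 11 black-backed, 30 white-backed, 9 blue-backed, 6 green-backed, 1 gold-backed, all 8 silver-backed, all 36 red-backed — 11 + 30 + 9 + 6 + 1 + 8 + 36 = 101 cards.
One more card must push some back color to its target, so 101 + 1 = 102.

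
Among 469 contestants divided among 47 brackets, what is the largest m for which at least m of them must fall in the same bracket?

10

If each of the 47 brackets held at most 9, the total would be at most 47 × 9 = 423 < 469, a contradiction.
So at least one holds ⌈469/47⌉ = 10.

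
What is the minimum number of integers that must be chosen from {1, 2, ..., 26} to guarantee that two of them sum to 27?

14

Partition {1, …, 26} into 13 pairs: {1,26}, {2,25}, …, {13,14}.
Choosing 13 integers — say the integers 1 through 13 — takes one from each pair and avoids the property.
Choosing 14 forces two into the same pair by pigeonhole, and those sum to 27. So 14.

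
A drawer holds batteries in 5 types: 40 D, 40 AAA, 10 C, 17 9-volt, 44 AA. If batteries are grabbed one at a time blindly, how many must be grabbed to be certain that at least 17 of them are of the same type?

75

Treat the 5 types as pigeonholes.
In the worst case we take at most 16 of each type, but all 10 C (fewer than 16), giving 16 + 16 + 10 + 16 + 16 = 74.
One more battery then forces some type to 17, so 74 + 1 = 75.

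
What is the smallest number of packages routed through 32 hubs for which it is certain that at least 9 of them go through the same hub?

There are 32 hubs acting as pigeonholes.
With 32 × 8 = 256 packages we could place exactly 8 in each, with no class reaching 9.
One more forces some class to hold 9, so 256 + 1 = 257.

257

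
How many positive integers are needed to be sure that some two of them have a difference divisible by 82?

Use the pigeonhole principle on residue classes: two integers differ by a multiple of 82 exactly when they share a remainder mod 82.
There are 82 residue classes mod 82, so 82 integers can all lie in distinct classes.
One more integer must repeat a residue, giving a difference divisible by 82. So n = 82 + 1 = 83.

83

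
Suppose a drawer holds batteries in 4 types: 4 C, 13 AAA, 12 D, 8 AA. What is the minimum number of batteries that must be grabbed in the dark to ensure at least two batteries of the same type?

5

Treat the 4 types as pigeonholes.
The worst case takes 1 battery of each type without reaching 2 of any: 4 × 1 = 4.
The next battery must bring some type to 2, so 4 + 1 = 5.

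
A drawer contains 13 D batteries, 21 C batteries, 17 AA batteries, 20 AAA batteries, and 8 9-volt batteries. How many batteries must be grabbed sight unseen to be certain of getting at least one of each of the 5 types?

The hardest type to obtain is 9-volt: we could draw every other battery first — 79 − 8 = 71 batteries — without a single 9-volt one.
The next draw must be 9-volt, so 71 + 1 = 72.

72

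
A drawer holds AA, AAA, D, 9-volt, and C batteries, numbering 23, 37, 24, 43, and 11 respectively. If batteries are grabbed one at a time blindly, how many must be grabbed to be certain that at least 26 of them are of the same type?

In the worst case we take at most 25 of each type, but all 23 AA, all 24 D, and all 11 C (fewer than 25), giving 23 + 25 + 24 + 25 + 11 = 108.
One more battery then forces some type to 26, so 108 + 1 = 109.

109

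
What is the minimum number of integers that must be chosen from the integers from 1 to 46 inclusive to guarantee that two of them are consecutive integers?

24

Partition {1, …, 46} into 23 pairs: {1,2}, {3,4}, …, {45,46}.
Choosing 23 integers — say the 23 even numbers 2, 4, …, 46 — takes one from each pair and avoids the property.
Choosing 24 forces two into the same pair by pigeonhole, and those are consecutive. So 24.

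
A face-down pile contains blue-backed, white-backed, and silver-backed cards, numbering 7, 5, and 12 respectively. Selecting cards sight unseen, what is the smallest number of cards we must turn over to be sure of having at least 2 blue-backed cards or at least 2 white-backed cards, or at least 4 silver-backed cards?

6

Each of the 3 back colors has its own threshold; avoid all of them simultaneously.
The worst case stops just short of every target: 1 blue-backed, 1 white-backed, 3 silver-backed — 1 + 1 + 3 = 5 cards.
One more card must push some back color to its target, so 5 + 1 = 6.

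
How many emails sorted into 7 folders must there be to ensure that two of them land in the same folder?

There are 7 folders acting as pigeonholes.
With 7 emails we could place one in each, avoiding any repeat.
One more forces some class to hold 2, so 7 + 1 = 8.

8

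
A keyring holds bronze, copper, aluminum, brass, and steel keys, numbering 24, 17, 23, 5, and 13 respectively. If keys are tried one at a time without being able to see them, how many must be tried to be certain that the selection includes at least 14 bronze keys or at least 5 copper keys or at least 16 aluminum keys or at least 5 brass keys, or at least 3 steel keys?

The worst case stops just short of every target: 13 bronze, 4 copper, 15 aluminum, 4 brass, 2 steel — 13 + 4 + 15 + 4 + 2 = 38 keys.
One more key must push some type to its target, so 38 + 1 = 39.

39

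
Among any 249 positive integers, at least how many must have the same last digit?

There are 10 possible last digits, which serve as the pigeonholes.
If each of the 10 possible last digits held at most 24, the total would be at most 10 × 24 = 240 < 249, a contradiction.
So at least one holds ⌈249/10⌉ = 25.

25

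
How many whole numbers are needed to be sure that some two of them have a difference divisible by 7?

Two integers differ by a multiple of 7 exactly when they share a remainder mod 7.
There are 7 residue classes mod 7, so 7 integers can all lie in distinct classes.
One more integer must repeat a residue, giving a difference divisible by 7. So n = 7 + 1 = 8.

8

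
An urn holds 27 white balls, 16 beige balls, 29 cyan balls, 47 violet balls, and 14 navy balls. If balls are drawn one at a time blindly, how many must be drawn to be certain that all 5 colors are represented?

The hardest color to obtain is navy: we could draw every other ball first — 133 − 14 = 119 balls — without a single navy one.
The next draw must be navy, so 119 + 1 = 120.

120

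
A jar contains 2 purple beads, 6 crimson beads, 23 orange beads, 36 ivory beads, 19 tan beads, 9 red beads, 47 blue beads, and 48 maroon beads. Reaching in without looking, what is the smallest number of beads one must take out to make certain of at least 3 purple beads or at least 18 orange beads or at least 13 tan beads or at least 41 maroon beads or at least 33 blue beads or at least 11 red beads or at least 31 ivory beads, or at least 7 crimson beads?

149

The worst case stops just short of every target: 2 purple, 6 crimson, 17 orange, 30 ivory, 12 tan, all 9 red, 32 blue, 40 maroon — 2 + 6 + 17 + 30 + 12 + 9 + 32 + 40 = 148 beads.
One more bead must push some color to its target, so 148 + 1 = 149.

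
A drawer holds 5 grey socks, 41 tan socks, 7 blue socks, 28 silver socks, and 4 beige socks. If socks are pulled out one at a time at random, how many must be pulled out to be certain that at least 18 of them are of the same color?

51

In the worst case we take at most 17 of each color, but all 5 grey, all 7 blue, and all 4 beige (fewer than 17), giving 5 + 17 + 7 + 17 + 4 = 50.
One more sock then forces some color to 18, so 50 + 1 = 51.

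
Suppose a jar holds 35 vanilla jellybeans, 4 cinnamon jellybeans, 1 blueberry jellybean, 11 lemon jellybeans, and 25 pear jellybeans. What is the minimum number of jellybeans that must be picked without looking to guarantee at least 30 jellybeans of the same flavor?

In the worst case we take at most 29 of each flavor, but all 4 cinnamon, all 1 blueberry, all 11 lemon, and all 25 pear (fewer than 29), giving 29 + 4 + 1 + 11 + 25 = 70.
One more jellybean then forces some flavor to 30, so 70 + 1 = 71.

71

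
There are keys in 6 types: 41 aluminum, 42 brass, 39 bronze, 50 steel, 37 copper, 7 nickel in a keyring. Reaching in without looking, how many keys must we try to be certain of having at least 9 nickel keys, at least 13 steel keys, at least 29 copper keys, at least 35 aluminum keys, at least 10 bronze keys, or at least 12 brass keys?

The worst case stops just short of every target: 34 aluminum, 11 brass, 9 bronze, 12 steel, 28 copper, all 7 nickel — 34 + 11 + 9 + 12 + 28 + 7 = 101 keys.
One more key must push some type to its target, so 101 + 1 = 102.

102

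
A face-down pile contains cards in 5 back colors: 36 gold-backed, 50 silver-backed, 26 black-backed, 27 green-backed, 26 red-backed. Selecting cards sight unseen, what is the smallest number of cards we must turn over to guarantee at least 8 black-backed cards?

147

The worst case draws every non-black-backed card first: 36 + 50 + 27 + 26 = 139.
The next 8 draws are then forced to be black-backed, giving 139 + 8 = 147.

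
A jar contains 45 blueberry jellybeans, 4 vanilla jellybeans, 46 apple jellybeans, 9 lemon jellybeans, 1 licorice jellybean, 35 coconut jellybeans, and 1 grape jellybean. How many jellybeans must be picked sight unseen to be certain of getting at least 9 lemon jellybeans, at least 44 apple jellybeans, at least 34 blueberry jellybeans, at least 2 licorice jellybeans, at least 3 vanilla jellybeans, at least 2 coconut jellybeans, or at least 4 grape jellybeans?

The worst case stops just short of every target: 33 blueberry, 2 vanilla, 43 apple, 8 lemon, 1 licorice, 1 coconut, all 1 grape — 33 + 2 + 43 + 8 + 1 + 1 + 1 = 89 jellybeans.
One more jellybean must push some flavor to its target, so 89 + 1 = 90.

90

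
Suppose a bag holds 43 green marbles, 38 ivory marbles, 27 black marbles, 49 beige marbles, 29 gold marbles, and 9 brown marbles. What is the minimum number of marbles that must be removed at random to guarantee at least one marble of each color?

The hardest color to obtain is brown: we could draw every other marble first — 195 − 9 = 186 marbles — without a single brown one.
The next draw must be brown, so 186 + 1 = 187.

187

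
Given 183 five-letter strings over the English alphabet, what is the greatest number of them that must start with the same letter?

There are 26 possible first letters, which serve as the pigeonholes.
If each of the 26 possible first letters held at most 7, the total would be at most 26 × 7 = 182 < 183, a contradiction.
So at least one holds ⌈183/26⌉ = 8.

8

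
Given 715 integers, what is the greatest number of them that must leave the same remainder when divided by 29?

25

If each of the 29 residue classes modulo 29 held at most 24, the total would be at most 29 × 24 = 696 < 715, a contradiction.
So at least one holds ⌈715/29⌉ = 25.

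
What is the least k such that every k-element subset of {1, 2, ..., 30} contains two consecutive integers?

16

Partition {1, …, 30} into 15 pairs: {1,2}, {3,4}, …, {29,30}.
Choosing 15 integers — say the 15 even numbers 2, 4, …, 30 — takes one from each pair and avoids the property.
Choosing 16 forces two into the same pair by pigeonhole, and those are consecutive. So 16.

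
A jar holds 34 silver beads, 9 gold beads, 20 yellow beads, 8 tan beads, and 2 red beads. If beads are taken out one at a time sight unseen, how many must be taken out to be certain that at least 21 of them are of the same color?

60

In the worst case we take at most 20 of each color, but all 9 gold, all 8 tan, and all 2 red (fewer than 20), giving 20 + 9 + 20 + 8 + 2 = 59.
One more bead then forces some color to 21, so 59 + 1 = 60.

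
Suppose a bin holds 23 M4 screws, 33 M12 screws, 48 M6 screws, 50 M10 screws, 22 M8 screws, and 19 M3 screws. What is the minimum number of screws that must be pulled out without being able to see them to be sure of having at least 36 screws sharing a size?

Treat the 6 sizes as pigeonholes.
In the worst case we take at most 35 of each size, but all 23 M4, all 33 M12, all 22 M8, and all 19 M3 (fewer than 35), giving 23 + 33 + 35 + 35 + 22 + 19 = 167.
One more screw then forces some size to 36, so 167 + 1 = 168.

168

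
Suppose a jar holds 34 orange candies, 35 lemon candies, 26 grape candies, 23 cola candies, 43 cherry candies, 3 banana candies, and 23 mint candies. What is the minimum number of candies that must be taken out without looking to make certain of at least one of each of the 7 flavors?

The hardest flavor to obtain is banana: we could draw every other candy first — 187 − 3 = 184 candies — without a single banana one.
The next draw must be banana, so 184 + 1 = 185.

185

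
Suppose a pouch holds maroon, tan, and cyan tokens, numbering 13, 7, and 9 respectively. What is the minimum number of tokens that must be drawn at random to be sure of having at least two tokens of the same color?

4

Treat the 3 colors as pigeonholes.
The worst case takes 1 token of each color without reaching 2 of any: 3 × 1 = 3.
The next token must bring some color to 2, so 3 + 1 = 4.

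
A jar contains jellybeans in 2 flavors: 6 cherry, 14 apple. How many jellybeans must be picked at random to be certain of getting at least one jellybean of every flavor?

The hardest flavor to obtain is cherry: we could draw every other jellybean first — 20 − 6 = 14 jellybeans — without a single cherry one.
The next draw must be cherry, so 14 + 1 = 15.

15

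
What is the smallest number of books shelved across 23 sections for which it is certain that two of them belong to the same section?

24

There are 23 sections acting as pigeonholes.
With 23 books we could place one in each, avoiding any repeat.
One more forces some class to hold 2, so 23 + 1 = 24.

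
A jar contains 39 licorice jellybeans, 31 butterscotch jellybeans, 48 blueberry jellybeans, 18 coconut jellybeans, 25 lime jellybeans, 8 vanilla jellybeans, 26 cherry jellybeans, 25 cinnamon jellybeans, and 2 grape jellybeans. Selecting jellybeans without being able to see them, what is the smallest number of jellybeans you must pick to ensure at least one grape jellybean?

The worst case draws every non-grape jellybean first: 39 + 31 + 48 + 18 + 25 + 8 + 26 + 25 = 220.
The next draw is then forced to be grape, giving 220 + 1 = 221.

221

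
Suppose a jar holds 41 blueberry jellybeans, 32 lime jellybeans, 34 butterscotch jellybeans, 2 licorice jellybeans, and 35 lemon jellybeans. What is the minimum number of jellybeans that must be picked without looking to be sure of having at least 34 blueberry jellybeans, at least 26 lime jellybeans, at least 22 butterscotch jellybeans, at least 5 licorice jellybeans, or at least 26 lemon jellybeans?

The worst case stops just short of every target: 33 blueberry, 25 lime, 21 butterscotch, all 2 licorice, 25 lemon — 33 + 25 + 21 + 2 + 25 = 106 jellybeans.
One more jellybean must push some flavor to its target, so 106 + 1 = 107.

107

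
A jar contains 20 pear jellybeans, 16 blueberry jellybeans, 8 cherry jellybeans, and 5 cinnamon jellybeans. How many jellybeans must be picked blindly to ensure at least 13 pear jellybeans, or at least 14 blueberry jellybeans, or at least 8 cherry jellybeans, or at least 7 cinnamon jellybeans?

The worst case stops just short of every target: 12 pear, 13 blueberry, 7 cherry, all 5 cinnamon — 12 + 13 + 7 + 5 = 37 jellybeans.
One more jellybean must push some flavor to its target, so 37 + 1 = 38.

38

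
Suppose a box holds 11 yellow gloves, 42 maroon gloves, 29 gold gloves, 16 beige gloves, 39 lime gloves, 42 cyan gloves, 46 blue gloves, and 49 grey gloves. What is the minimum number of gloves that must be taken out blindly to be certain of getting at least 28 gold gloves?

273

To avoid gold gloves as long as possible, exhaust the other 7 colors first.
The worst case draws every non-gold glove first: 11 + 42 + 16 + 39 + 42 + 46 + 49 = 245.
The next 28 draws are then forced to be gold, giving 245 + 28 = 273.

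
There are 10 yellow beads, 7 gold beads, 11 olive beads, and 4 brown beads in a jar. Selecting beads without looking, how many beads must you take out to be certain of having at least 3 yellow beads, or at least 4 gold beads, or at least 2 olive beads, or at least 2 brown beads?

8

The worst case stops just short of every target: 2 yellow, 3 gold, 1 olive, 1 brown — 2 + 3 + 1 + 1 = 7 beads.
One more bead must push some color to its target, so 7 + 1 = 8.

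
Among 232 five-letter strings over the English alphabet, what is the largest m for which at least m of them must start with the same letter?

There are 26 possible first letters, which serve as the pigeonholes.
If each of the 26 possible first letters held at most 8, the total would be at most 26 × 8 = 208 < 232, a contradiction.
So at least one holds ⌈232/26⌉ = 9.

9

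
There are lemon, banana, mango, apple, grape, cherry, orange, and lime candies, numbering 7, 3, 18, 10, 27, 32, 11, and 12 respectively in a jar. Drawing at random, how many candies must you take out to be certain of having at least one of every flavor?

The hardest flavor to obtain is banana: we could draw every other candy first — 120 − 3 = 117 candies — without a single banana one.
The next draw must be banana, so 117 + 1 = 118.

118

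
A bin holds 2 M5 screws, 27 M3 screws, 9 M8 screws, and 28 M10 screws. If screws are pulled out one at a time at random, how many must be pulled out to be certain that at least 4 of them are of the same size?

12

In the worst case we take at most 3 of each size, but all 2 M5 (fewer than 3), giving 2 + 3 + 3 + 3 = 11.
One more screw then forces some size to 4, so 11 + 1 = 12.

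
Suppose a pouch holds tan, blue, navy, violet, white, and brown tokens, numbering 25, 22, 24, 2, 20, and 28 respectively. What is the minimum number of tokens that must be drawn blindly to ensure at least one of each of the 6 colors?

The hardest color to obtain is violet: we could draw every other token first — 121 − 2 = 119 tokens — without a single violet one.
The next draw must be violet, so 119 + 1 = 120.

120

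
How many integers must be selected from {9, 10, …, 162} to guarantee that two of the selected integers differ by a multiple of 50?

51

Use the pigeonhole principle on residue classes: group the integers by remainder mod 50; there are 50 residue classes, each nonempty in this range.
Choosing one from each class (50 integers) avoids any shared remainder.
One more choice must repeat a class, so two differ by a multiple of 50. Hence 50 + 1 = 51.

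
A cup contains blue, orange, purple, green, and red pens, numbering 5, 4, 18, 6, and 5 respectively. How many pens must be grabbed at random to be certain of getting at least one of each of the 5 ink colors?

35

The hardest ink color to obtain is orange: we could draw every other pen first — 38 − 4 = 34 pens — without a single orange one.
The next draw must be orange, so 34 + 1 = 35.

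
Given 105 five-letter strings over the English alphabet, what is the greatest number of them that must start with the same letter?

There are 26 possible first letters, which serve as the pigeonholes.
If each of the 26 possible first letters held at most 4, the total would be at most 26 × 4 = 104 < 105, a contradiction.
So at least one holds ⌈105/26⌉ = 5.

5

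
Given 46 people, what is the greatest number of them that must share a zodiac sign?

There are 12 zodiac signs, which serve as the pigeonholes.
If each of the 12 zodiac signs held at most 3, the total would be at most 12 × 3 = 36 < 46, a contradiction.
So at least one holds ⌈46/12⌉ = 4.

4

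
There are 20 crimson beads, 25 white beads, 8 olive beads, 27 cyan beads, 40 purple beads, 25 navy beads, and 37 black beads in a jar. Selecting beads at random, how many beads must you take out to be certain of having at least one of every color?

The hardest color to obtain is olive: we could draw every other bead first — 182 − 8 = 174 beads — without a single olive one.
The next draw must be olive, so 174 + 1 = 175.

175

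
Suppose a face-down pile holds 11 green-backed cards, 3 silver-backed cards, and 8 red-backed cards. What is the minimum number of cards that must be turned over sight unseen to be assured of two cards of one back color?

4

The worst case takes 1 card of each back color without reaching 2 of any: 3 × 1 = 3.
The next card must bring some back color to 2, so 3 + 1 = 4.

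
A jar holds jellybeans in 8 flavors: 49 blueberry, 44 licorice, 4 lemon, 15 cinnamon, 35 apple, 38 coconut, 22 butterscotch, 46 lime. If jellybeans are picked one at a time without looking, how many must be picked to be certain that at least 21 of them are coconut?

To avoid coconut jellybeans as long as possible, exhaust the other 7 flavors first.
The worst case draws every non-coconut jellybean first: 49 + 44 + 4 + 15 + 35 + 22 + 46 = 215.
The next 21 draws are then forced to be coconut, giving 215 + 21 = 236.

236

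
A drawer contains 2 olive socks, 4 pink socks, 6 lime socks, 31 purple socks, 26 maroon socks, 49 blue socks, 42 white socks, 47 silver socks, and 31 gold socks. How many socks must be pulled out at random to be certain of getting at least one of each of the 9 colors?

The hardest color to obtain is olive: we could draw every other sock first — 238 − 2 = 236 socks — without a single olive one.
The next draw must be olive, so 236 + 1 = 237.

237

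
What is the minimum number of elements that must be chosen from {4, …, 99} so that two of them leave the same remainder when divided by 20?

21

Group the integers by remainder mod 20; there are 20 residue classes, each nonempty in this range.
Choosing one from each class (20 integers) avoids any shared remainder.
One more choice must repeat a class, so two differ by a multiple of 20. Hence 20 + 1 = 21.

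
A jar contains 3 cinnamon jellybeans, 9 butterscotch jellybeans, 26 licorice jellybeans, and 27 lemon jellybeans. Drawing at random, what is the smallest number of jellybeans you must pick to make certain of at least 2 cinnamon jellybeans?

64

The worst case draws every non-cinnamon jellybean first: 9 + 26 + 27 = 62.
The next 2 draws are then forced to be cinnamon, giving 62 + 2 = 64.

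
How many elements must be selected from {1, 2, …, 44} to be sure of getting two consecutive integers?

23

Partition {1, …, 44} into 22 pairs: {1,2}, {3,4}, …, {43,44}.
Choosing 22 integers — say the 22 even numbers 2, 4, …, 44 — takes one from each pair and avoids the property.
Choosing 23 forces two into the same pair by pigeonhole, and those are consecutive. So 23.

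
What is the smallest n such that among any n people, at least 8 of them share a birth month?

85

There are 12 months of the year acting as pigeonholes.
With 12 × 7 = 84 people we could place exactly 7 in each, with no class reaching 8.
One more forces some class to hold 8, so 84 + 1 = 85.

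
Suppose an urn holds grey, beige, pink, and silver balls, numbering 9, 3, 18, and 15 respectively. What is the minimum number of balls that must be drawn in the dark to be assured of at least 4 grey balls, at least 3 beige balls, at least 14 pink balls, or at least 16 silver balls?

34

The worst case stops just short of every target: 3 grey, 2 beige, 13 pink, 15 silver — 3 + 2 + 13 + 15 = 33 balls.
One more ball must push some color to its target, so 33 + 1 = 34.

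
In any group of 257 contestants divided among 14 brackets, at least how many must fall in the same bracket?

If each of the 14 brackets held at most 18, the total would be at most 14 × 18 = 252 < 257, a contradiction.
So at least one holds ⌈257/14⌉ = 19.

19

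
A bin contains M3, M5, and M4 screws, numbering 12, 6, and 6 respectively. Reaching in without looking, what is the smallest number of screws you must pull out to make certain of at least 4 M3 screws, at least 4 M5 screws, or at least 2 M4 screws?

8

The worst case stops just short of every target: 3 M3, 3 M5, 1 M4 — 3 + 3 + 1 = 7 screws.
One more screw must push some size to its target, so 7 + 1 = 8.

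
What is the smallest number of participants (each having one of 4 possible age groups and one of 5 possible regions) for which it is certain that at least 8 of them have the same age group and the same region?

141

There are 4 × 5 = 20 (age group, region) combinations acting as pigeonholes.
With 20 × 7 = 140 participants we could place exactly 7 in each, with no (age group, region) pair reaching 8.
One more forces some (age group, region) pair to hold 8, so 140 + 1 = 141.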